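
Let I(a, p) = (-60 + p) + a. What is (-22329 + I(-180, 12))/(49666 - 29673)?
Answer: -22557/19993 ≈ -1.1282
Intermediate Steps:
I(a, p) = -60 + a + p
(-22329 + I(-180, 12))/(49666 - 29673) = (-22329 + (-60 - 180 + 12))/(49666 - 29673) = (-22329 - 228)/19993 = -22557*1/19993 = -22557/19993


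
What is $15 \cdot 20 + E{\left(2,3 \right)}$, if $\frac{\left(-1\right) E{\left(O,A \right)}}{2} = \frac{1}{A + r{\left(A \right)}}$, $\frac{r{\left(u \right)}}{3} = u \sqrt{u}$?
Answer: $\frac{11701}{39} - \frac{\sqrt{3}}{13} \approx 299.89$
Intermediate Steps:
$r{\left(u \right)} = 3 u^{\frac{3}{2}}$ ($r{\left(u \right)} = 3 u \sqrt{u} = 3 u^{\frac{3}{2}}$)
$E{\left(O,A \right)} = - \frac{2}{A + 3 A^{\frac{3}{2}}}$
$15 \cdot 20 + E{\left(2,3 \right)} = 15 \cdot 20 - \frac{2}{3 + 3 \cdot 3^{\frac{3}{2}}} = 300 - \frac{2}{3 + 3 \cdot 3 \sqrt{3}} = 300 - \frac{2}{3 + 9 \sqrt{3}}$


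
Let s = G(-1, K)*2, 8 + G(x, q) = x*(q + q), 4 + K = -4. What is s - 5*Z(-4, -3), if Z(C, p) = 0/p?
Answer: 16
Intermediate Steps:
K = -8 (K = -4 - 4 = -8)
Z(C, p) = 0
G(x, q) = -8 + 2*q*x (G(x, q) = -8 + x*(q + q) = -8 + x*(2*q) = -8 + 2*q*x)
s = 16 (s = (-8 + 2*(-8)*(-1))*2 = (-8 + 16)*2 = 8*2 = 16)
s - 5*Z(-4, -3) = 16 - 5*0 = 16 + 0 = 16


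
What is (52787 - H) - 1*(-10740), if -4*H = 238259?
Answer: 492367/4 ≈ 1.2309e+5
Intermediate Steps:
H = -238259/4 (H = -1/4*238259 = -238259/4 ≈ -59565.)
(52787 - H) - 1*(-10740) = (52787 - 1*(-238259/4)) - 1*(-10740) = (52787 + 238259/4) + 10740 = 449407/4 + 10740 = 492367/4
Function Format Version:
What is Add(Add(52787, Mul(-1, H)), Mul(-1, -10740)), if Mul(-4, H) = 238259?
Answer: Rational(492367, 4) ≈ 1.2309e+5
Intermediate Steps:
H = Rational(-238259, 4) (H = Mul(Rational(-1, 4), 238259) = Rational(-238259, 4) ≈ -59565.)
Add(Add(52787, Mul(-1, H)), Mul(-1, -10740)) = Add(Add(52787, Mul(-1, Rational(-238259, 4))), Mul(-1, -10740)) = Add(Add(52787, Rational(238259, 4)), 10740) = Add(Rational(449407, 4), 10740) = Rational(492367, 4)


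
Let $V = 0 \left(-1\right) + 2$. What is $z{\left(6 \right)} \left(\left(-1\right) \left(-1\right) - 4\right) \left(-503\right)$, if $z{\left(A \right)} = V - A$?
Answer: $-6036$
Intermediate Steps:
$V = 2$ ($V = 0 + 2 = 2$)
$z{\left(A \right)} = 2 - A$
$z{\left(6 \right)} \left(\left(-1\right) \left(-1\right) - 4\right) \left(-503\right) = \left(2 - 6\right) \left(\left(-1\right) \left(-1\right) - 4\right) \left(-503\right) = \left(2 - 6\right) \left(1 - 4\right) \left(-503\right) = \left(-4\right) \left(-3\right) \left(-503\right) = 12 \left(-503\right) = -6036$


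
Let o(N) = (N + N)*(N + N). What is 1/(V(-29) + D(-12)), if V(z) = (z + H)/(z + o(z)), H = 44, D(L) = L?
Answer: -667/8001 ≈ -0.083365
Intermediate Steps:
o(N) = 4*N² (o(N) = (2*N)*(2*N) = 4*N²)
V(z) = (44 + z)/(z + 4*z²) (V(z) = (z + 44)/(z + 4*z²) = (44 + z)/(z + 4*z²))
1/(V(-29) + D(-12)) = 1/((44 - 29)/((-29)*(1 + 4*(-29))) - 12) = 1/(-1/29*15/(1 - 116) - 12) = 1/(-1/29*15/(-115) - 12) = 1/(-1/29*(-1/115)*15 - 12) = 1/(3/667 - 12) = 1/(-8001/667) = -667/8001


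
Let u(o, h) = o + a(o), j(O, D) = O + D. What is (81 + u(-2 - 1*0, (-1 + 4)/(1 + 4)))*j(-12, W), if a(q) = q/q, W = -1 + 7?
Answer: -480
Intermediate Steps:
W = 6
a(q) = 1
j(O, D) = D + O
u(o, h) = 1 + o (u(o, h) = o + 1 = 1 + o)
(81 + u(-2 - 1*0, (-1 + 4)/(1 + 4)))*j(-12, W) = (81 + (1 + (-2 - 1*0)))*(6 - 12) = (81 + (1 + (-2 + 0)))*(-6) = (81 + (1 - 2))*(-6) = (81 - 1)*(-6) = 80*(-6) = -480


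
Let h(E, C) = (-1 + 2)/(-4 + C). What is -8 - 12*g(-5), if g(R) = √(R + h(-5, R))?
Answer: -8 - 4*I*√46 ≈ -8.0 - 27.129*I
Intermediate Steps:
h(E, C) = 1/(-4 + C)
g(R) = √(R + 1/(-4 + R))
-8 - 12*g(-5) = -8 - 12*√(1 - 5*(-4 - 5))*(I/3) = -8 - 12*√(1 - 5*(-9))*(I/3) = -8 - 12*I*√(1 + 45)/3 = -8 - 12*I*√46/3 = -8 - 4*I*√46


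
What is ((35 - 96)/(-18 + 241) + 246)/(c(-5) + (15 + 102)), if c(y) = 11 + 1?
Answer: 54797/28767 ≈ 1.9049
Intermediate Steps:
c(y) = 12
((35 - 96)/(-18 + 241) + 246)/(c(-5) + (15 + 102)) = ((35 - 96)/(-18 + 241) + 246)/(12 + (15 + 102)) = (-61/223 + 246)/(12 + 117) = (-61*1/223 + 246)/129 = (-61/223 + 246)*(1/129) = (54797/223)*(1/129) = 54797/28767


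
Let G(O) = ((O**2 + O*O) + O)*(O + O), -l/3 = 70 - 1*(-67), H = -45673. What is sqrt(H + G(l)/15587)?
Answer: I*sqrt(15419803441471)/15587 ≈ 251.93*I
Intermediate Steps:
l = -411 (l = -3*(70 - 1*(-67)) = -3*(70 + 67) = -3*137 = -411)
G(O) = 2*O*(O + 2*O**2) (G(O) = ((O**2 + O**2) + O)*(2*O) = (2*O**2 + O)*(2*O) = (O + 2*O**2)*(2*O) = 2*O*(O + 2*O**2))
sqrt(H + G(l)/15587) = sqrt(-45673 + ((-411)**2*(2 + 4*(-411)))/15587) = sqrt(-45673 + (168921*(2 - 1644))*(1/15587)) = sqrt(-45673 + (168921*(-1642))*(1/15587)) = sqrt(-45673 - 277368282*1/15587) = sqrt(-45673 - 277368282/15587) = sqrt(-989273333/15587) = I*sqrt(15419803441471)/15587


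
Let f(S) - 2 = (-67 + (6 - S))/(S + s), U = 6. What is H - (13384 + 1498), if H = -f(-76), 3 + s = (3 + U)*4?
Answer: -639997/43 ≈ -14884.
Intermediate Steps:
s = 33 (s = -3 + (3 + 6)*4 = -3 + 9*4 = -3 + 36 = 33)
f(S) = 2 + (-61 - S)/(33 + S) (f(S) = 2 + (-67 + (6 - S))/(S + 33) = 2 + (-61 - S)/(33 + S))
H = -71/43 (H = -(5 - 76)/(33 - 76) = -(-71)/(-43) = -(-1)*(-71)/43 = -1*71/43 = -71/43 ≈ -1.6512)
H - (13384 + 1498) = -71/43 - (13384 + 1498) = -71/43 - 1*14882 = -71/43 - 14882 = -639997/43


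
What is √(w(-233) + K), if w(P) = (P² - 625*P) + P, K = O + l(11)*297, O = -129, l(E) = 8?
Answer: 2*√50482 ≈ 449.36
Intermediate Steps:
K = 2247 (K = -129 + 8*297 = -129 + 2376 = 2247)
w(P) = P² - 624*P
√(w(-233) + K) = √(-233*(-624 - 233) + 2247) = √(-233*(-857) + 2247) = √(199681 + 2247) = √201928 = 2*√50482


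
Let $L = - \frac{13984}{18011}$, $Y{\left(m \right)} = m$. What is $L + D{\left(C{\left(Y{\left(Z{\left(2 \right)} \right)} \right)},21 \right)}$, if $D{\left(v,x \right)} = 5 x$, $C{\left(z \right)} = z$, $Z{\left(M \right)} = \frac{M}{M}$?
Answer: $\frac{1877171}{18011} \approx 104.22$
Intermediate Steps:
$Z{\left(M \right)} = 1$
$L = - \frac{13984}{18011}$ ($L = \left(-13984\right) \frac{1}{18011} = - \frac{13984}{18011} \approx -0.77641$)
$L + D{\left(C{\left(Y{\left(Z{\left(2 \right)} \right)} \right)},21 \right)} = - \frac{13984}{18011} + 5 \cdot 21 = - \frac{13984}{18011} + 105 = \frac{1877171}{18011}$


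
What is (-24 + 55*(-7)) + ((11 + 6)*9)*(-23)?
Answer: -3928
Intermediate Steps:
(-24 + 55*(-7)) + ((11 + 6)*9)*(-23) = (-24 - 385) + (17*9)*(-23) = -409 + 153*(-23) = -409 - 3519 = -3928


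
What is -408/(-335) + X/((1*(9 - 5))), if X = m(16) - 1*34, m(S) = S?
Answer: -2199/670 ≈ -3.2821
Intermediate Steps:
X = -18 (X = 16 - 1*34 = 16 - 34 = -18)
-408/(-335) + X/((1*(9 - 5))) = -408/(-335) - 18/(9 - 5) = -408*(-1/335) - 18/(1*4) = 408/335 - 18/4 = 408/335 - 18*1/4 = 408/335 - 9/2 = -2199/670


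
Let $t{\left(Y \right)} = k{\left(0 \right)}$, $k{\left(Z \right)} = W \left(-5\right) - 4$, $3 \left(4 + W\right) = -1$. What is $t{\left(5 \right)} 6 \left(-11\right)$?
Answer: $-1166$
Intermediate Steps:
$W = - \frac{13}{3}$ ($W = -4 + \frac{1}{3} \left(-1\right) = -4 - \frac{1}{3} = - \frac{13}{3} \approx -4.3333$)
$k{\left(Z \right)} = \frac{53}{3}$ ($k{\left(Z \right)} = \left(- \frac{13}{3}\right) \left(-5\right) - 4 = \frac{65}{3} - 4 = \frac{53}{3}$)
$t{\left(Y \right)} = \frac{53}{3}$
$t{\left(5 \right)} 6 \left(-11\right) = \frac{53}{3} \cdot 6 \left(-11\right) = 106 \left(-11\right) = -1166$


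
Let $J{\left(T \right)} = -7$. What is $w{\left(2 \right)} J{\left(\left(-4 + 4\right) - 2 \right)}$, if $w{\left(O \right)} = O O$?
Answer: $-28$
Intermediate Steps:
$w{\left(O \right)} = O^{2}$
$w{\left(2 \right)} J{\left(\left(-4 + 4\right) - 2 \right)} = 2^{2} \left(-7\right) = 4 \left(-7\right) = -28$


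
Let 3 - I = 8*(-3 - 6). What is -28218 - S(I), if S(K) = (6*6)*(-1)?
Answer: -28182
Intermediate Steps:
I = 75 (I = 3 - 8*(-3 - 6) = 3 - 8*(-9) = 3 - 1*(-72) = 3 + 72 = 75)
S(K) = -36 (S(K) = 36*(-1) = -36)
-28218 - S(I) = -28218 - 1*(-36) = -28218 + 36 = -28182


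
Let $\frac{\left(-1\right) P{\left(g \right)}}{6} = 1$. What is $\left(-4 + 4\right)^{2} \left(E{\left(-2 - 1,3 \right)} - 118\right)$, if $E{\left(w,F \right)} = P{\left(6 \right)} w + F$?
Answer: $0$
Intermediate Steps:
$P{\left(g \right)} = -6$ ($P{\left(g \right)} = \left(-6\right) 1 = -6$)
$E{\left(w,F \right)} = F - 6 w$ ($E{\left(w,F \right)} = - 6 w + F = F - 6 w$)
$\left(-4 + 4\right)^{2} \left(E{\left(-2 - 1,3 \right)} - 118\right) = \left(-4 + 4\right)^{2} \left(\left(3 - 6 \left(-2 - 1\right)\right) - 118\right) = 0^{2} \left(\left(3 - -18\right) - 118\right) = 0 \left(\left(3 + 18\right) - 118\right) = 0 \left(21 - 118\right) = 0 \left(-97\right) = 0$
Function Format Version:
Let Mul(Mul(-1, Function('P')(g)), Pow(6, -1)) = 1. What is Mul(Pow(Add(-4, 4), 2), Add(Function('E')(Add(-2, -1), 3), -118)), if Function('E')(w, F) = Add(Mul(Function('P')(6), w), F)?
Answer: 0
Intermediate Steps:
Function('P')(g) = -6 (Function('P')(g) = Mul(-6, 1) = -6)
Function('E')(w, F) = Add(F, Mul(-6, w)) (Function('E')(w, F) = Add(Mul(-6, w), F) = Add(F, Mul(-6, w)))
Mul(Pow(Add(-4, 4), 2), Add(Function('E')(Add(-2, -1), 3), -118)) = Mul(Pow(Add(-4, 4), 2), Add(Add(3, Mul(-6, Add(-2, -1))), -118)) = Mul(Pow(0, 2), Add(Add(3, Mul(-6, -3)), -118)) = Mul(0, Add(Add(3, 18), -118)) = Mul(0, Add(21, -118)) = Mul(0, -97) = 0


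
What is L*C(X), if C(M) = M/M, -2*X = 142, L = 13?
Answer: 13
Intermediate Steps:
X = -71 (X = -1/2*142 = -71)
C(M) = 1
L*C(X) = 13*1 = 13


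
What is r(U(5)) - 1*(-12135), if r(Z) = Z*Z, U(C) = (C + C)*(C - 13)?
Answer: 18535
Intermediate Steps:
U(C) = 2*C*(-13 + C) (U(C) = (2*C)*(-13 + C) = 2*C*(-13 + C))
r(Z) = Z**2
r(U(5)) - 1*(-12135) = (2*5*(-13 + 5))**2 - 1*(-12135) = (2*5*(-8))**2 + 12135 = (-80)**2 + 12135 = 6400 + 12135 = 18535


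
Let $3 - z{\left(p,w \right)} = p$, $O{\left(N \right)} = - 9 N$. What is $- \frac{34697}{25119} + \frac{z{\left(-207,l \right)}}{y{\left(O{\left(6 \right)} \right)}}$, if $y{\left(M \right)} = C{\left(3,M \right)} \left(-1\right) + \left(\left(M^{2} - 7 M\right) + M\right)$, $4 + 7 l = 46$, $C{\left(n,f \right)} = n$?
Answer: $- \frac{35679733}{27103401} \approx -1.3164$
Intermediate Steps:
$l = 6$ ($l = - \frac{4}{7} + \frac{1}{7} \cdot 46 = - \frac{4}{7} + \frac{46}{7} = 6$)
$z{\left(p,w \right)} = 3 - p$
$y{\left(M \right)} = -3 + M^{2} - 6 M$ ($y{\left(M \right)} = 3 \left(-1\right) + \left(\left(M^{2} - 7 M\right) + M\right) = -3 + \left(M^{2} - 6 M\right) = -3 + M^{2} - 6 M$)
$- \frac{34697}{25119} + \frac{z{\left(-207,l \right)}}{y{\left(O{\left(6 \right)} \right)}} = - \frac{34697}{25119} + \frac{3 - -207}{-3 + \left(\left(-9\right) 6\right)^{2} - 6 \left(\left(-9\right) 6\right)} = \left(-34697\right) \frac{1}{25119} + \frac{3 + 207}{-3 + \left(-54\right)^{2} - -324} = - \frac{34697}{25119} + \frac{210}{-3 + 2916 + 324} = - \frac{34697}{25119} + \frac{210}{3237} = - \frac{34697}{25119} + 210 \cdot \frac{1}{3237} = - \frac{34697}{25119} + \frac{70}{1079} = - \frac{35679733}{27103401}$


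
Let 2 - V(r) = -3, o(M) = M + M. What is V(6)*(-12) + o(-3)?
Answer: -66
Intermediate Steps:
o(M) = 2*M
V(r) = 5 (V(r) = 2 - 1*(-3) = 2 + 3 = 5)
V(6)*(-12) + o(-3) = 5*(-12) + 2*(-3) = -60 - 6 = -66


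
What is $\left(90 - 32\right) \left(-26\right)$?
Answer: $-1508$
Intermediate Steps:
$\left(90 - 32\right) \left(-26\right) = 58 \left(-26\right) = -1508$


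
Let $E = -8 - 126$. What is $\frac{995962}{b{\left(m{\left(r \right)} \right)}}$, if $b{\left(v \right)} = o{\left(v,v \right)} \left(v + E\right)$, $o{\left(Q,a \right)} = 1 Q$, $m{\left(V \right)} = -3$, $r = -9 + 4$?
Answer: $\frac{995962}{411} \approx 2423.3$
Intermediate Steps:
$r = -5$
$o{\left(Q,a \right)} = Q$
$E = -134$ ($E = -8 - 126 = -134$)
$b{\left(v \right)} = v \left(-134 + v\right)$ ($b{\left(v \right)} = v \left(v - 134\right) = v \left(-134 + v\right)$)
$\frac{995962}{b{\left(m{\left(r \right)} \right)}} = \frac{995962}{\left(-3\right) \left(-134 - 3\right)} = \frac{995962}{\left(-3\right) \left(-137\right)} = \frac{995962}{411}$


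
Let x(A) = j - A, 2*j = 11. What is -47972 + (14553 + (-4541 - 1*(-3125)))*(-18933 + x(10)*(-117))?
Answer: -483708325/2 ≈ -2.4185e+8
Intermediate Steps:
j = 11/2 (j = (½)*11 = 11/2 ≈ 5.5000)
x(A) = 11/2 - A
-47972 + (14553 + (-4541 - 1*(-3125)))*(-18933 + x(10)*(-117)) = -47972 + (14553 + (-4541 - 1*(-3125)))*(-18933 + (11/2 - 1*10)*(-117)) = -47972 + (14553 + (-4541 + 3125))*(-18933 + (11/2 - 10)*(-117)) = -47972 + (14553 - 1416)*(-18933 - 9/2*(-117)) = -47972 + 13137*(-18933 + 1053/2) = -47972 + 13137*(-36813/2) = -47972 - 483612381/2 = -483708325/2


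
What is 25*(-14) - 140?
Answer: -490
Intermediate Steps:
25*(-14) - 140 = -350 - 140 = -490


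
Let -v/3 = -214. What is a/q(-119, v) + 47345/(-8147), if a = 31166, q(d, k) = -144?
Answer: -130363541/586584 ≈ -222.24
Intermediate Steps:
v = 642 (v = -3*(-214) = 642)
a/q(-119, v) + 47345/(-8147) = 31166/(-144) + 47345/(-8147) = 31166*(-1/144) + 47345*(-1/8147) = -15583/72 - 47345/8147 = -130363541/586584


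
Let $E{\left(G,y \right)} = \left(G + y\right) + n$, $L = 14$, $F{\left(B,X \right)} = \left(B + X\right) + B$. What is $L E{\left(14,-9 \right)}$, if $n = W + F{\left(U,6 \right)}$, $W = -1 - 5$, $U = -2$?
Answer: $14$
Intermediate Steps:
$W = -6$
$F{\left(B,X \right)} = X + 2 B$
$n = -4$ ($n = -6 + \left(6 + 2 \left(-2\right)\right) = -6 + \left(6 - 4\right) = -6 + 2 = -4$)
$E{\left(G,y \right)} = -4 + G + y$ ($E{\left(G,y \right)} = \left(G + y\right) - 4 = -4 + G + y$)
$L E{\left(14,-9 \right)} = 14 \left(-4 + 14 - 9\right) = 14 \cdot 1 = 14$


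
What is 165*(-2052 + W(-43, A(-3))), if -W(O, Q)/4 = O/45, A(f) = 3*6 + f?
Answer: -1013848/3 ≈ -3.3795e+5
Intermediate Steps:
A(f) = 18 + f
W(O, Q) = -4*O/45
165*(-2052 + W(-43, A(-3))) = 165*(-2052 - 4/45*(-43)) = 165*(-2052 + 172/45) = 165*(-92168/45) = -1013848/3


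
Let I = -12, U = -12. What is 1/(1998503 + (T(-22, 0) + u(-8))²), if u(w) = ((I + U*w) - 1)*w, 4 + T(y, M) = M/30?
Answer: 1/2444727 ≈ 4.0904e-7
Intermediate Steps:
T(y, M) = -4 + M/30
u(w) = w*(-13 - 12*w) (u(w) = ((-12 - 12*w) - 1)*w = (-13 - 12*w)*w = w*(-13 - 12*w))
1/(1998503 + (T(-22, 0) + u(-8))²) = 1/(1998503 + ((-4 + (1/30)*0) - 1*(-8)*(13 + 12*(-8)))²) = 1/(1998503 + ((-4 + 0) - 1*(-8)*(13 - 96))²) = 1/(1998503 + (-4 - 1*(-8)*(-83))²) = 1/(1998503 + (-4 - 664)²) = 1/(1998503 + (-668)²) = 1/(1998503 + 446224) = 1/2444727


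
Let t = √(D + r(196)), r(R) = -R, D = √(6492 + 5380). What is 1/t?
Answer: -I/(2*√(49 - √742)) ≈ -0.10719*I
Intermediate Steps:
D = 4*√742 (D = √11872 = 4*√742 ≈ 108.96)
t = √(-196 + 4*√742) (t = √(4*√742 - 1*196) = √(4*√742 - 196) = √(-196 + 4*√742) ≈ 9.3296*I)
1/t = 1/(2*√(-49 + √742))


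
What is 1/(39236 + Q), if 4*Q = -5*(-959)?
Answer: 4/161739 ≈ 2.4731e-5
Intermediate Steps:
Q = 4795/4 (Q = (-5*(-959))/4 = (1/4)*4795 = 4795/4 ≈ 1198.8)
1/(39236 + Q) = 1/(39236 + 4795/4) = 1/(161739/4) = 4/161739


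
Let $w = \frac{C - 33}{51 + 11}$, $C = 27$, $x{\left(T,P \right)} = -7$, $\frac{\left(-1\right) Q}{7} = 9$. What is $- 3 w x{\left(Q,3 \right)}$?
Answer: $- \frac{63}{31} \approx -2.0323$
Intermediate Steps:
$Q = -63$ ($Q = \left(-7\right) 9 = -63$)
$w = - \frac{3}{31}$ ($w = \frac{27 - 33}{51 + 11} = - \frac{6}{62} = \left(-6\right) \frac{1}{62} = - \frac{3}{31} \approx -0.096774$)
$- 3 w x{\left(Q,3 \right)} = \left(-3\right) \left(- \frac{3}{31}\right) \left(-7\right) = \frac{9}{31} \left(-7\right) = - \frac{63}{31}$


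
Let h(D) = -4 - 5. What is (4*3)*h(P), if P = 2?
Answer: -108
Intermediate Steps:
h(D) = -9
(4*3)*h(P) = (4*3)*(-9) = 12*(-9) = -108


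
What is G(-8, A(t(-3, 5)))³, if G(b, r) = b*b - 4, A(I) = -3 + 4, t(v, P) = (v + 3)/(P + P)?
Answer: 216000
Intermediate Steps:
t(v, P) = (3 + v)/(2*P) (t(v, P) = (3 + v)/((2*P)) = (3 + v)*(1/(2*P)) = (3 + v)/(2*P))
A(I) = 1
G(b, r) = -4 + b² (G(b, r) = b² - 4 = -4 + b²)
G(-8, A(t(-3, 5)))³ = (-4 + (-8)²)³ = (-4 + 64)³ = 60³ = 216000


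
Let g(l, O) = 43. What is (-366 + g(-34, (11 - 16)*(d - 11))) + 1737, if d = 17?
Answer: 1414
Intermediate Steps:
(-366 + g(-34, (11 - 16)*(d - 11))) + 1737 = (-366 + 43) + 1737 = -323 + 1737 = 1414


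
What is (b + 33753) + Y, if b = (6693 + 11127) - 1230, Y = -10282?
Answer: 40061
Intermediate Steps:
b = 16590 (b = 17820 - 1230 = 16590)
(b + 33753) + Y = (16590 + 33753) - 10282 = 50343 - 10282 = 40061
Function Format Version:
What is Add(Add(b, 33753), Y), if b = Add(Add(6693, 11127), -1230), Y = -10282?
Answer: 40061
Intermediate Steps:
b = 16590 (b = Add(17820, -1230) = 16590)
Add(Add(b, 33753), Y) = Add(Add(16590, 33753), -10282) = Add(50343, -10282) = 40061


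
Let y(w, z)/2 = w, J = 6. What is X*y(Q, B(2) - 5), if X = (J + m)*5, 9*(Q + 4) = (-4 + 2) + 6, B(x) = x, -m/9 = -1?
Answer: -1600/3 ≈ -533.33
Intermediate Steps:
m = 9 (m = -9*(-1) = 9)
Q = -32/9 (Q = -4 + ((-4 + 2) + 6)/9 = -4 + (-2 + 6)/9 = -4 + (⅑)*4 = -4 + 4/9 = -32/9 ≈ -3.5556)
y(w, z) = 2*w
X = 75 (X = (6 + 9)*5 = 15*5 = 75)
X*y(Q, B(2) - 5) = 75*(2*(-32/9)) = 75*(-64/9) = -1600/3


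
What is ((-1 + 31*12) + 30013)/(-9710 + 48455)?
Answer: 3376/4305 ≈ 0.78420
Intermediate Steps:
((-1 + 31*12) + 30013)/(-9710 + 48455) = ((-1 + 372) + 30013)/38745 = (371 + 30013)*(1/38745) = 30384*(1/38745) = 3376/4305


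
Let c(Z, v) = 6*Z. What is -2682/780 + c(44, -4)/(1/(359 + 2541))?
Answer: 99527553/130 ≈ 7.6560e+5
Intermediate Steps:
-2682/780 + c(44, -4)/(1/(359 + 2541)) = -2682/780 + (6*44)/(1/(359 + 2541)) = -2682*1/780 + 264/(1/2900) = -447/130 + 264/(1/2900) = -447/130 + 264*2900 = -447/130 + 765600 = 99527553/130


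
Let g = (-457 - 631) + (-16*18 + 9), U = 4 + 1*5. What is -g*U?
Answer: 12303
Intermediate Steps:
U = 9 (U = 4 + 5 = 9)
g = -1367 (g = -1088 + (-288 + 9) = -1088 - 279 = -1367)
-g*U = -(-1367)*9 = -1*(-12303) = 12303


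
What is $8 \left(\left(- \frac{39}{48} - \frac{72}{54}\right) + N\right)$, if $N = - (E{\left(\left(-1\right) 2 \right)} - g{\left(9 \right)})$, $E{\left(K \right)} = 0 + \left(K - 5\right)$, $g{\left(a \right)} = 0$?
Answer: $\frac{233}{6} \approx 38.833$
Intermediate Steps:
$E{\left(K \right)} = -5 + K$ ($E{\left(K \right)} = 0 + \left(-5 + K\right) = -5 + K$)
$N = 7$ ($N = - (\left(-5 - 2\right) - 0) = - (\left(-5 - 2\right) + 0) = - (-7 + 0) = \left(-1\right) \left(-7\right) = 7$)
$8 \left(\left(- \frac{39}{48} - \frac{72}{54}\right) + N\right) = 8 \left(\left(- \frac{39}{48} - \frac{72}{54}\right) + 7\right) = 8 \left(\left(\left(-39\right) \frac{1}{48} - \frac{4}{3}\right) + 7\right) = 8 \left(\left(- \frac{13}{16} - \frac{4}{3}\right) + 7\right) = 8 \left(- \frac{103}{48} + 7\right) = 8 \cdot \frac{233}{48} = \frac{233}{6}$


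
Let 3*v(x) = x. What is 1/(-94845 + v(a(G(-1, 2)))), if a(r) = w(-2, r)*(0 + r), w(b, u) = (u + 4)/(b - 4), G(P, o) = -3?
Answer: -6/569069 ≈ -1.0544e-5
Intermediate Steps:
w(b, u) = (4 + u)/(-4 + b)
a(r) = r*(-2/3 - r/6) (a(r) = ((4 + r)/(-4 - 2))*(0 + r) = ((4 + r)/(-6))*r = (-(4 + r)/6)*r = (-2/3 - r/6)*r = r*(-2/3 - r/6))
v(x) = x/3
1/(-94845 + v(a(G(-1, 2)))) = 1/(-94845 + (-1/6*(-3)*(4 - 3))/3) = 1/(-94845 + (-1/6*(-3)*1)/3) = 1/(-94845 + (1/3)*(1/2)) = 1/(-94845 + 1/6) = 1/(-569069/6) = -6/569069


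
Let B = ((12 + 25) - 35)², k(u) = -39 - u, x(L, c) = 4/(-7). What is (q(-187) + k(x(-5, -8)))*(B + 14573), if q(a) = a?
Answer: -23002506/7 ≈ -3.2861e+6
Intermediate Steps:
x(L, c) = -4/7 (x(L, c) = 4*(-⅐) = -4/7)
B = 4 (B = (37 - 35)² = 2² = 4)
(q(-187) + k(x(-5, -8)))*(B + 14573) = (-187 + (-39 - 1*(-4/7)))*(4 + 14573) = (-187 + (-39 + 4/7))*14577 = (-187 - 269/7)*14577 = -1578/7*14577 = -23002506/7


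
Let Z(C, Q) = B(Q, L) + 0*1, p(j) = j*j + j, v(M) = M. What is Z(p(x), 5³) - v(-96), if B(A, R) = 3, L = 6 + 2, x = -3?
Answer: 99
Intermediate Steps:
L = 8
p(j) = j + j² (p(j) = j² + j = j + j²)
Z(C, Q) = 3 (Z(C, Q) = 3 + 0*1 = 3 + 0 = 3)
Z(p(x), 5³) - v(-96) = 3 - 1*(-96) = 3 + 96 = 99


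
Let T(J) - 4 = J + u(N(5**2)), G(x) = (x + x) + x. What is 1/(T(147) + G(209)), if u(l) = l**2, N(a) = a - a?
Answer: 1/778 ≈ 0.0012853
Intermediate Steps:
G(x) = 3*x (G(x) = 2*x + x = 3*x)
N(a) = 0
T(J) = 4 + J (T(J) = 4 + (J + 0**2) = 4 + (J + 0) = 4 + J)
1/(T(147) + G(209)) = 1/((4 + 147) + 3*209) = 1/(151 + 627) = 1/778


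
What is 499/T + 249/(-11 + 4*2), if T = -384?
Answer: -32371/384 ≈ -84.299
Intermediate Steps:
499/T + 249/(-11 + 4*2) = 499/(-384) + 249/(-11 + 4*2) = 499*(-1/384) + 249/(-11 + 8) = -499/384 + 249/(-3) = -499/384 + 249*(-⅓) = -499/384 - 83 = -32371/384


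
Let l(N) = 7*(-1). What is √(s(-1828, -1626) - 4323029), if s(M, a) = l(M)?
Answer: 2*I*√1080759 ≈ 2079.2*I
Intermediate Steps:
l(N) = -7
s(M, a) = -7
√(s(-1828, -1626) - 4323029) = √(-7 - 4323029) = √(-4323036) = 2*I*√1080759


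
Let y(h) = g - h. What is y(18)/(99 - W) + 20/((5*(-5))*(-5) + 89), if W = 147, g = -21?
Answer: 1551/1712 ≈ 0.90596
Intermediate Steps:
y(h) = -21 - h
y(18)/(99 - W) + 20/((5*(-5))*(-5) + 89) = (-21 - 1*18)/(99 - 1*147) + 20/((5*(-5))*(-5) + 89) = (-21 - 18)/(99 - 147) + 20/(-25*(-5) + 89) = -39/(-48) + 20/(125 + 89) = -39*(-1/48) + 20/214 = 13/16 + 20*(1/214) = 13/16 + 10/107 = 1551/1712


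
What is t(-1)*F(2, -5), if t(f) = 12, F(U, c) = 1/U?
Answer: 6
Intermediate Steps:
t(-1)*F(2, -5) = 12/2 = 12*(½) = 6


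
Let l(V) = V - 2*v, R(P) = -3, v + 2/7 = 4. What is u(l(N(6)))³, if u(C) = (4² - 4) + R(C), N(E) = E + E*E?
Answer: 729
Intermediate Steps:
v = 26/7 (v = -2/7 + 4 = 26/7 ≈ 3.7143)
N(E) = E + E²
l(V) = -52/7 + V (l(V) = V - 2*26/7 = V - 52/7 = -52/7 + V)
u(C) = 9 (u(C) = (4² - 4) - 3 = (16 - 4) - 3 = 12 - 3 = 9)
u(l(N(6)))³ = 9³ = 729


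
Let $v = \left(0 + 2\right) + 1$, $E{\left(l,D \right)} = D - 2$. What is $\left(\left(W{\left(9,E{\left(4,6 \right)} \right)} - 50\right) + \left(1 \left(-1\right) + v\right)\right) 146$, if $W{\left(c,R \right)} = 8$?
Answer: $-5840$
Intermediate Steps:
$E{\left(l,D \right)} = -2 + D$
$v = 3$ ($v = 2 + 1 = 3$)
$\left(\left(W{\left(9,E{\left(4,6 \right)} \right)} - 50\right) + \left(1 \left(-1\right) + v\right)\right) 146 = \left(\left(8 - 50\right) + \left(1 \left(-1\right) + 3\right)\right) 146 = \left(-42 + \left(-1 + 3\right)\right) 146 = \left(-42 + 2\right) 146 = \left(-40\right) 146 = -5840$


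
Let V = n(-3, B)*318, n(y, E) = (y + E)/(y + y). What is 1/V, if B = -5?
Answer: 1/424 ≈ 0.0023585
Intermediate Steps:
n(y, E) = (E + y)/(2*y) (n(y, E) = (E + y)/((2*y)) = (E + y)*(1/(2*y)) = (E + y)/(2*y))
V = 424 (V = ((½)*(-5 - 3)/(-3))*318 = ((½)*(-⅓)*(-8))*318 = (4/3)*318 = 424)
1/V = 1/424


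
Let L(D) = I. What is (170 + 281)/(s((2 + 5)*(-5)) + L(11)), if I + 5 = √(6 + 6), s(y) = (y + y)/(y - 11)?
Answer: -207460/13 - 238579*√3/26 ≈ -31852.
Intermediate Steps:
s(y) = 2*y/(-11 + y) (s(y) = (2*y)/(-11 + y) = 2*y/(-11 + y))
I = -5 + 2*√3 (I = -5 + √(6 + 6) = -5 + √12 = -5 + 2*√3 ≈ -1.5359)
L(D) = -5 + 2*√3
(170 + 281)/(s((2 + 5)*(-5)) + L(11)) = (170 + 281)/(2*((2 + 5)*(-5))/(-11 + (2 + 5)*(-5)) + (-5 + 2*√3)) = 451/(2*(7*(-5))/(-11 + 7*(-5)) + (-5 + 2*√3)) = 451/(2*(-35)/(-11 - 35) + (-5 + 2*√3)) = 451/(2*(-35)/(-46) + (-5 + 2*√3)) = 451/(2*(-35)*(-1/46) + (-5 + 2*√3)) = 451/(35/23 + (-5 + 2*√3)) = 451/(-80/23 + 2*√3)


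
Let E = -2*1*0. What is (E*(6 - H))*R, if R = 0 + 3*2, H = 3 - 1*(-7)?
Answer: 0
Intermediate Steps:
H = 10 (H = 3 + 7 = 10)
R = 6 (R = 0 + 6 = 6)
E = 0 (E = -2*0 = 0)
(E*(6 - H))*R = (0*(6 - 1*10))*6 = (0*(6 - 10))*6 = (0*(-4))*6 = 0*6 = 0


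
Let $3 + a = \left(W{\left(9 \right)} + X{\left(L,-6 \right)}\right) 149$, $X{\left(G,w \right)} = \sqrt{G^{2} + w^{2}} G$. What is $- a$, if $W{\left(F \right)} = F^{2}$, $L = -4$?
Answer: $-12066 + 1192 \sqrt{13} \approx -7768.2$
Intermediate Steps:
$X{\left(G,w \right)} = G \sqrt{G^{2} + w^{2}}$
$a = 12066 - 1192 \sqrt{13}$ ($a = -3 + \left(9^{2} - 4 \sqrt{\left(-4\right)^{2} + \left(-6\right)^{2}}\right) 149 = -3 + \left(81 - 4 \sqrt{16 + 36}\right) 149 = -3 + \left(81 - 4 \sqrt{52}\right) 149 = -3 + \left(81 - 4 \cdot 2 \sqrt{13}\right) 149 = -3 + \left(81 - 8 \sqrt{13}\right) 149 = -3 + \left(12069 - 1192 \sqrt{13}\right) = 12066 - 1192 \sqrt{13} \approx 7768.2$)
$- a = - (12066 - 1192 \sqrt{13}) = -12066 + 1192 \sqrt{13}$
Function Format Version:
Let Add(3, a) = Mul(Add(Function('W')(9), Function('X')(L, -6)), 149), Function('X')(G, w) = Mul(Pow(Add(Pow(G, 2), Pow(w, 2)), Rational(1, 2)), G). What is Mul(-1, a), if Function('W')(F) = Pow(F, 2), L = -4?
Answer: Add(-12066, Mul(1192, Pow(13, Rational(1, 2)))) ≈ -7768.2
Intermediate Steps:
Function('X')(G, w) = Mul(G, Pow(Add(Pow(G, 2), Pow(w, 2)), Rational(1, 2)))
a = Add(12066, Mul(-1192, Pow(13, Rational(1, 2)))) (a = Add(-3, Mul(Add(Pow(9, 2), Mul(-4, Pow(Add(Pow(-4, 2), Pow(-6, 2)), Rational(1, 2)))), 149)) = Add(-3, Mul(Add(81, Mul(-4, Pow(Add(16, 36), Rational(1, 2)))), 149)) = Add(-3, Mul(Add(81, Mul(-4, Pow(52, Rational(1, 2)))), 149)) = Add(-3, Mul(Add(81, Mul(-4, Mul(2, Pow(13, Rational(1, 2))))), 149)) = Add(-3, Mul(Add(81, Mul(-8, Pow(13, Rational(1, 2)))), 149)) = Add(-3, Add(12069, Mul(-1192, Pow(13, Rational(1, 2))))) = Add(12066, Mul(-1192, Pow(13, Rational(1, 2)))) ≈ 7768.2)
Mul(-1, a) = Mul(-1, Add(12066, Mul(-1192, Pow(13, Rational(1, 2))))) = Add(-12066, Mul(1192, Pow(13, Rational(1, 2))))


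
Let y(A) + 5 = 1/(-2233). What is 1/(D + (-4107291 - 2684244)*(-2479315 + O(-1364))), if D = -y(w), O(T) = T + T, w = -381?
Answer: 2233/37641417296120331 ≈ 5.9323e-14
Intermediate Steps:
O(T) = 2*T
y(A) = -11166/2233 (y(A) = -5 + 1/(-2233) = -5 - 1/2233 = -11166/2233)
D = 11166/2233 (D = -1*(-11166/2233) = 11166/2233 ≈ 5.0005)
1/(D + (-4107291 - 2684244)*(-2479315 + O(-1364))) = 1/(11166/2233 + (-4107291 - 2684244)*(-2479315 + 2*(-1364))) = 1/(11166/2233 - 6791535*(-2479315 - 2728)) = 1/(11166/2233 - 6791535*(-2482043)) = 1/(11166/2233 + 16856881906005) = 1/(37641417296120331/2233) = 2233/37641417296120331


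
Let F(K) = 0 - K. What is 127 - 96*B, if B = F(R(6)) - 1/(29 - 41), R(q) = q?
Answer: 695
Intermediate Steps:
F(K) = -K
B = -71/12 (B = -1*6 - 1/(29 - 41) = -6 - 1/(-12) = -6 - 1*(-1/12) = -6 + 1/12 = -71/12 ≈ -5.9167)
127 - 96*B = 127 - 96*(-71/12) = 127 + 568 = 695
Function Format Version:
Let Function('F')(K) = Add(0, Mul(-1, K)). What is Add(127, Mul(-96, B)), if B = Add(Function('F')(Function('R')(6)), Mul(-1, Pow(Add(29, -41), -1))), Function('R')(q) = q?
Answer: 695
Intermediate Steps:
Function('F')(K) = Mul(-1, K)
B = Rational(-71, 12) (B = Add(Mul(-1, 6), Mul(-1, Pow(Add(29, -41), -1))) = Add(-6, Mul(-1, Pow(-12, -1))) = Add(-6, Mul(-1, Rational(-1, 12))) = Add(-6, Rational(1, 12)) = Rational(-71, 12) ≈ -5.9167)
Add(127, Mul(-96, B)) = Add(127, Mul(-96, Rational(-71, 12))) = Add(127, 568) = 695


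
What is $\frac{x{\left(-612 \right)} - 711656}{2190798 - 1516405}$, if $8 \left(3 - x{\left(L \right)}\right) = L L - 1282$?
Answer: $- \frac{3033243}{2697572} \approx -1.1244$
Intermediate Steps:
$x{\left(L \right)} = \frac{653}{4} - \frac{L^{2}}{8}$ ($x{\left(L \right)} = 3 - \frac{L L - 1282}{8} = 3 - \frac{L^{2} - 1282}{8} = 3 - \frac{-1282 + L^{2}}{8} = 3 - \left(- \frac{641}{4} + \frac{L^{2}}{8}\right) = \frac{653}{4} - \frac{L^{2}}{8}$)
$\frac{x{\left(-612 \right)} - 711656}{2190798 - 1516405} = \frac{\left(\frac{653}{4} - \frac{\left(-612\right)^{2}}{8}\right) - 711656}{2190798 - 1516405} = \frac{\left(\frac{653}{4} - 46818\right) - 711656}{674393} = \left(\left(\frac{653}{4} - 46818\right) - 711656\right) \frac{1}{674393} = \left(- \frac{186619}{4} - 711656\right) \frac{1}{674393} = \left(- \frac{3033243}{4}\right) \frac{1}{674393} = - \frac{3033243}{2697572}$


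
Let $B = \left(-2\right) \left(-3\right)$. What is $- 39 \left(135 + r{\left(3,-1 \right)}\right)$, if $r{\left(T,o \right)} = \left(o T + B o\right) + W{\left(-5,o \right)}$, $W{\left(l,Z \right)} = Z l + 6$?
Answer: $-5343$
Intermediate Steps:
$W{\left(l,Z \right)} = 6 + Z l$
$B = 6$
$r{\left(T,o \right)} = 6 + o + T o$ ($r{\left(T,o \right)} = \left(o T + 6 o\right) + \left(6 + o \left(-5\right)\right) = \left(T o + 6 o\right) - \left(-6 + 5 o\right) = \left(6 o + T o\right) - \left(-6 + 5 o\right) = 6 + o + T o$)
$- 39 \left(135 + r{\left(3,-1 \right)}\right) = - 39 \left(135 + \left(6 - 1 + 3 \left(-1\right)\right)\right) = - 39 \left(135 - -2\right) = - 39 \left(135 + 2\right) = \left(-39\right) 137 = -5343$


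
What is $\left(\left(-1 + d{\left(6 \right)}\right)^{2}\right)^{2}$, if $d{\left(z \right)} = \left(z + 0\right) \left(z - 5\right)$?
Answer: $625$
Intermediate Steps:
$d{\left(z \right)} = z \left(-5 + z\right)$
$\left(\left(-1 + d{\left(6 \right)}\right)^{2}\right)^{2} = \left(\left(-1 + 6 \left(-5 + 6\right)\right)^{2}\right)^{2} = \left(\left(-1 + 6 \cdot 1\right)^{2}\right)^{2} = \left(\left(-1 + 6\right)^{2}\right)^{2} = \left(5^{2}\right)^{2} = 25^{2} = 625$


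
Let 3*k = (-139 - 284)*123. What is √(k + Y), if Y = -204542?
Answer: I*√221885 ≈ 471.05*I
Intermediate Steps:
k = -17343 (k = ((-139 - 284)*123)/3 = (-423*123)/3 = (⅓)*(-52029) = -17343)
√(k + Y) = √(-17343 - 204542) = √(-221885) = I*√221885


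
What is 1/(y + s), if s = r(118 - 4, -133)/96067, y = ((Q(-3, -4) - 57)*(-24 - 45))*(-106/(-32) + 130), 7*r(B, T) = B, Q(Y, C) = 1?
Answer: 1344938/692803790319 ≈ 1.9413e-6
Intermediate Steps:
r(B, T) = B/7
y = 1030239/2 (y = ((1 - 57)*(-24 - 45))*(-106/(-32) + 130) = (-56*(-69))*(-106*(-1/32) + 130) = 3864*(53/16 + 130) = 3864*(2133/16) = 1030239/2 ≈ 5.1512e+5)
s = 114/672469 (s = ((118 - 4)/7)/96067 = ((1/7)*114)*(1/96067) = (114/7)*(1/96067) = 114/672469 ≈ 0.00016952)
1/(y + s) = 1/(1030239/2 + 114/672469) = 1/(692803790319/1344938) = 1344938/692803790319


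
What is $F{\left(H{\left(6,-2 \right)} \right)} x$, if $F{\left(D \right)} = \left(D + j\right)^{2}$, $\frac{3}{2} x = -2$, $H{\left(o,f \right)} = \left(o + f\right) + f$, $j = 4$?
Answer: $-48$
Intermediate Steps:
$H{\left(o,f \right)} = o + 2 f$ ($H{\left(o,f \right)} = \left(f + o\right) + f = o + 2 f$)
$x = - \frac{4}{3}$ ($x = \frac{2}{3} \left(-2\right) = - \frac{4}{3} \approx -1.3333$)
$F{\left(D \right)} = \left(4 + D\right)^{2}$ ($F{\left(D \right)} = \left(D + 4\right)^{2} = \left(4 + D\right)^{2}$)
$F{\left(H{\left(6,-2 \right)} \right)} x = \left(4 + \left(6 + 2 \left(-2\right)\right)\right)^{2} \left(- \frac{4}{3}\right) = \left(4 + \left(6 - 4\right)\right)^{2} \left(- \frac{4}{3}\right) = \left(4 + 2\right)^{2} \left(- \frac{4}{3}\right) = 6^{2} \left(- \frac{4}{3}\right) = 36 \left(- \frac{4}{3}\right) = -48$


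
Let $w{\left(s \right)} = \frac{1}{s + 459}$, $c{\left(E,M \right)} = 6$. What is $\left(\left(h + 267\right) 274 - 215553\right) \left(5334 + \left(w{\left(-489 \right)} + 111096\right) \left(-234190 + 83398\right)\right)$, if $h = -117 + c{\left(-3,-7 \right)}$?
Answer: $\frac{14474808165257622}{5} \approx 2.895 \cdot 10^{15}$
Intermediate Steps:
$h = -111$ ($h = -117 + 6 = -111$)
$w{\left(s \right)} = \frac{1}{459 + s}$
$\left(\left(h + 267\right) 274 - 215553\right) \left(5334 + \left(w{\left(-489 \right)} + 111096\right) \left(-234190 + 83398\right)\right) = \left(\left(-111 + 267\right) 274 - 215553\right) \left(5334 + \left(\frac{1}{459 - 489} + 111096\right) \left(-234190 + 83398\right)\right) = \left(156 \cdot 274 - 215553\right) \left(5334 + \left(\frac{1}{-30} + 111096\right) \left(-150792\right)\right) = \left(42744 - 215553\right) \left(5334 + \left(- \frac{1}{30} + 111096\right) \left(-150792\right)\right) = - 172809 \left(5334 + \frac{3332879}{30} \left(-150792\right)\right) = - 172809 \left(5334 - \frac{83761915028}{5}\right) = \left(-172809\right) \left(- \frac{83761888358}{5}\right) = \frac{14474808165257622}{5}$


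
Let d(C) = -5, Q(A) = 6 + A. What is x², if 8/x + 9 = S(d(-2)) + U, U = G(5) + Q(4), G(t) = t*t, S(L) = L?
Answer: 64/441 ≈ 0.14512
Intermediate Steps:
G(t) = t²
U = 35 (U = 5² + (6 + 4) = 25 + 10 = 35)
x = 8/21 (x = 8/(-9 + (-5 + 35)) = 8/(-9 + 30) = 8/21 ≈ 0.38095)
x² = (8/21)² = 64/441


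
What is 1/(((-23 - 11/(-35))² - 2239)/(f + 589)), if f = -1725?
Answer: 1391600/2112339 ≈ 0.65880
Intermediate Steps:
1/(((-23 - 11/(-35))² - 2239)/(f + 589)) = 1/(((-23 - 11/(-35))² - 2239)/(-1725 + 589)) = 1/(((-23 - 11*(-1/35))² - 2239)/(-1136)) = 1/(((-23 + 11/35)² - 2239)*(-1/1136)) = 1/(((-794/35)² - 2239)*(-1/1136)) = 1/((630436/1225 - 2239)*(-1/1136)) = 1/(-2112339/1225*(-1/1136)) = 1/(2112339/1391600) = 1391600/2112339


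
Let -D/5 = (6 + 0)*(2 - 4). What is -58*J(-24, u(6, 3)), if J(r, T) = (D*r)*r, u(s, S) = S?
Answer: -2004480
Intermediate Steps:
D = 60 (D = -5*(6 + 0)*(2 - 4) = -30*(-2) = -5*(-12) = 60)
J(r, T) = 60*r**2 (J(r, T) = (60*r)*r = 60*r**2)
-58*J(-24, u(6, 3)) = -3480*(-24)**2 = -3480*576 = -58*34560 = -2004480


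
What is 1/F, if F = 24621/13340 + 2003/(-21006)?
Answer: 4831380/8456357 ≈ 0.57133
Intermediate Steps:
F = 8456357/4831380 (F = 24621*(1/13340) + 2003*(-1/21006) = 849/460 - 2003/21006 = 8456357/4831380 ≈ 1.7503)
1/F = 1/(8456357/4831380) = 4831380/8456357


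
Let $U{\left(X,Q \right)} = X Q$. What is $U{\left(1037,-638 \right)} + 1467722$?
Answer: $806116$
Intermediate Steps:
$U{\left(X,Q \right)} = Q X$
$U{\left(1037,-638 \right)} + 1467722 = \left(-638\right) 1037 + 1467722 = -661606 + 1467722 = 806116$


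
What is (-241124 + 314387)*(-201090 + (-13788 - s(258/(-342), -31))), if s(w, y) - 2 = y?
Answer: -15740482287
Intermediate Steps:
s(w, y) = 2 + y
(-241124 + 314387)*(-201090 + (-13788 - s(258/(-342), -31))) = (-241124 + 314387)*(-201090 + (-13788 - (2 - 31))) = 73263*(-201090 + (-13788 - 1*(-29))) = 73263*(-201090 + (-13788 + 29)) = 73263*(-201090 - 13759) = 73263*(-214849) = -15740482287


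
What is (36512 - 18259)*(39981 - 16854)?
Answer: 422137131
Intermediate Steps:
(36512 - 18259)*(39981 - 16854) = 18253*23127 = 422137131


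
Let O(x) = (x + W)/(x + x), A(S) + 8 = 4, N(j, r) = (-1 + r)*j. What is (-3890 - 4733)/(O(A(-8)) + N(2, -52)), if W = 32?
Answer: 17246/219 ≈ 78.749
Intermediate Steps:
N(j, r) = j*(-1 + r)
A(S) = -4 (A(S) = -8 + 4 = -4)
O(x) = (32 + x)/(2*x) (O(x) = (x + 32)/(x + x) = (32 + x)/((2*x)) = (32 + x)*(1/(2*x)) = (32 + x)/(2*x))
(-3890 - 4733)/(O(A(-8)) + N(2, -52)) = (-3890 - 4733)/((1/2)*(32 - 4)/(-4) + 2*(-1 - 52)) = -8623/((1/2)*(-1/4)*28 + 2*(-53)) = -8623/(-7/2 - 106) = -8623/(-219/2) = -8623*(-2/219) = 17246/219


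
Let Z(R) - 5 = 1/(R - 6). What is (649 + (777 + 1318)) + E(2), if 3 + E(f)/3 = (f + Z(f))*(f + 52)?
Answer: 7657/2 ≈ 3828.5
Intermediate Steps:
Z(R) = 5 + 1/(-6 + R) (Z(R) = 5 + 1/(R - 6) = 5 + 1/(-6 + R))
E(f) = -9 + 3*(52 + f)*(f + (-29 + 5*f)/(-6 + f)) (E(f) = -9 + 3*((f + (-29 + 5*f)/(-6 + f))*(f + 52)) = -9 + 3*((f + (-29 + 5*f)/(-6 + f))*(52 + f)) = -9 + 3*((52 + f)*(f + (-29 + 5*f)/(-6 + f))) = -9 + 3*(52 + f)*(f + (-29 + 5*f)/(-6 + f)))
(649 + (777 + 1318)) + E(2) = (649 + (777 + 1318)) + 3*(-1490 + 2**3 - 84*2 + 51*2**2)/(-6 + 2) = (649 + 2095) + 3*(-1490 + 8 - 168 + 51*4)/(-4) = 2744 + 3*(-1/4)*(-1490 + 8 - 168 + 204) = 2744 + 3*(-1/4)*(-1446) = 2744 + 2169/2 = 7657/2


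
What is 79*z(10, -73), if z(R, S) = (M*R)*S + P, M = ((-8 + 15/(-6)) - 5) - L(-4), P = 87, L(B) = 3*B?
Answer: 208718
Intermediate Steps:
M = -7/2 (M = ((-8 + 15/(-6)) - 5) - 3*(-4) = ((-8 + 15*(-⅙)) - 5) - 1*(-12) = ((-8 - 5/2) - 5) + 12 = (-21/2 - 5) + 12 = -31/2 + 12 = -7/2 ≈ -3.5000)
z(R, S) = 87 - 7*R*S/2 (z(R, S) = (-7*R/2)*S + 87 = -7*R*S/2 + 87 = 87 - 7*R*S/2)
79*z(10, -73) = 79*(87 - 7/2*10*(-73)) = 79*(87 + 2555) = 79*2642 = 208718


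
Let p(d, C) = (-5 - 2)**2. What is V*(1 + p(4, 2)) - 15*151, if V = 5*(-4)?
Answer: -3265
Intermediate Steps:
V = -20
p(d, C) = 49 (p(d, C) = (-7)**2 = 49)
V*(1 + p(4, 2)) - 15*151 = -20*(1 + 49) - 15*151 = -20*50 - 2265 = -1000 - 2265 = -3265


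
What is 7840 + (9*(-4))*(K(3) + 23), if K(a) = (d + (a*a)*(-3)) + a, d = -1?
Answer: 7912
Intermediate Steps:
K(a) = -1 + a - 3*a² (K(a) = (-1 + (a*a)*(-3)) + a = (-1 + a²*(-3)) + a = (-1 - 3*a²) + a = -1 + a - 3*a²)
7840 + (9*(-4))*(K(3) + 23) = 7840 + (9*(-4))*((-1 + 3 - 3*3²) + 23) = 7840 - 36*((-1 + 3 - 3*9) + 23) = 7840 - 36*((-1 + 3 - 27) + 23) = 7840 - 36*(-25 + 23) = 7840 - 36*(-2) = 7840 + 72 = 7912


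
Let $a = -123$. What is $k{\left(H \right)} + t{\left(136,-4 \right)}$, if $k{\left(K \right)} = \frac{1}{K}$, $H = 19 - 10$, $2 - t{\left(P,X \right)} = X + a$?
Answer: $\frac{1162}{9} \approx 129.11$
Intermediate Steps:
$t{\left(P,X \right)} = 125 - X$ ($t{\left(P,X \right)} = 2 - \left(X - 123\right) = 2 - \left(-123 + X\right) = 125 - X$)
$H = 9$ ($H = 19 - 10 = 9$)
$k{\left(H \right)} + t{\left(136,-4 \right)} = \frac{1}{9} + \left(125 - -4\right) = \frac{1}{9} + \left(125 + 4\right) = \frac{1}{9} + 129 = \frac{1162}{9}$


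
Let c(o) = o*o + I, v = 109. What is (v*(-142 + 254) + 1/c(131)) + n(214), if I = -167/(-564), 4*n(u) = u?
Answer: 237357406961/19357942 ≈ 12262.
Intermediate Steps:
n(u) = u/4
I = 167/564 (I = -167*(-1/564) = 167/564 ≈ 0.29610)
c(o) = 167/564 + o² (c(o) = o*o + 167/564 = o² + 167/564 = 167/564 + o²)
(v*(-142 + 254) + 1/c(131)) + n(214) = (109*(-142 + 254) + 1/(167/564 + 131²)) + (¼)*214 = (109*112 + 1/(167/564 + 17161)) + 107/2 = (12208 + 1/(9678971/564)) + 107/2 = (12208 + 564/9678971) + 107/2 = 118160878532/9678971 + 107/2 = 237357406961/19357942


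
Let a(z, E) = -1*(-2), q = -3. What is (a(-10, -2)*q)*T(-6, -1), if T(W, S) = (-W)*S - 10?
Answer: 96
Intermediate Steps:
a(z, E) = 2
T(W, S) = -10 - S*W (T(W, S) = -S*W - 10 = -10 - S*W)
(a(-10, -2)*q)*T(-6, -1) = (2*(-3))*(-10 - 1*(-1)*(-6)) = -6*(-10 - 6) = -6*(-16) = 96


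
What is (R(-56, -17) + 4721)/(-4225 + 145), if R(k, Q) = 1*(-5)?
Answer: -393/340 ≈ -1.1559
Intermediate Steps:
R(k, Q) = -5
(R(-56, -17) + 4721)/(-4225 + 145) = (-5 + 4721)/(-4225 + 145) = 4716/(-4080) = 4716*(-1/4080) = -393/340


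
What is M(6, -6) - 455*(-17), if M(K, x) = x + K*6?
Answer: 7765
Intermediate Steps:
M(K, x) = x + 6*K
M(6, -6) - 455*(-17) = (-6 + 6*6) - 455*(-17) = (-6 + 36) + 7735 = 30 + 7735 = 7765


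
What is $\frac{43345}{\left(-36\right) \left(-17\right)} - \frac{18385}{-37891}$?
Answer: $\frac{1653637015}{23189292} \approx 71.31$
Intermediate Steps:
$\frac{43345}{\left(-36\right) \left(-17\right)} - \frac{18385}{-37891} = \frac{43345}{612} - - \frac{18385}{37891} = 43345 \cdot \frac{1}{612} + \frac{18385}{37891} = \frac{43345}{612} + \frac{18385}{37891} = \frac{1653637015}{23189292}$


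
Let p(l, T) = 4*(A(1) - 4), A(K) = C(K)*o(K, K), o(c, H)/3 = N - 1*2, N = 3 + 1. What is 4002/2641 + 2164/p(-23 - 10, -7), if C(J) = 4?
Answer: 1508821/52820 ≈ 28.565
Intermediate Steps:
N = 4
o(c, H) = 6 (o(c, H) = 3*(4 - 1*2) = 3*(4 - 2) = 3*2 = 6)
A(K) = 24 (A(K) = 4*6 = 24)
p(l, T) = 80 (p(l, T) = 4*(24 - 4) = 4*20 = 80)
4002/2641 + 2164/p(-23 - 10, -7) = 4002/2641 + 2164/80 = 4002*(1/2641) + 2164*(1/80) = 4002/2641 + 541/20 = 1508821/52820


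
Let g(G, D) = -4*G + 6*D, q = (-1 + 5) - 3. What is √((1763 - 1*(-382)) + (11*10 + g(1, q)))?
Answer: √2257 ≈ 47.508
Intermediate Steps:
q = 1 (q = 4 - 3 = 1)
√((1763 - 1*(-382)) + (11*10 + g(1, q))) = √((1763 - 1*(-382)) + (11*10 + (-4*1 + 6*1))) = √((1763 + 382) + (110 + (-4 + 6))) = √(2145 + (110 + 2)) = √(2145 + 112) = √2257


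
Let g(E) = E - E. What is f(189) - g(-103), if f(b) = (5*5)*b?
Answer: 4725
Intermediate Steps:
g(E) = 0
f(b) = 25*b
f(189) - g(-103) = 25*189 - 1*0 = 4725 + 0 = 4725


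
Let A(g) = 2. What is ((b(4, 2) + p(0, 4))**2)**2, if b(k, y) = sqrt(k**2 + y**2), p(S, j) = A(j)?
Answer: 896 + 384*sqrt(5) ≈ 1754.7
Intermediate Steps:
p(S, j) = 2
((b(4, 2) + p(0, 4))**2)**2 = ((sqrt(4**2 + 2**2) + 2)**2)**2 = ((sqrt(16 + 4) + 2)**2)**2 = ((sqrt(20) + 2)**2)**2 = ((2*sqrt(5) + 2)**2)**2 = ((2 + 2*sqrt(5))**2)**2 = (2 + 2*sqrt(5))**4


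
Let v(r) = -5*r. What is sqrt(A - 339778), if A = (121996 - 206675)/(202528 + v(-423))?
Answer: I*sqrt(14229497777470919)/204643 ≈ 582.91*I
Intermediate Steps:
A = -84679/204643 (A = (121996 - 206675)/(202528 - 5*(-423)) = -84679/(202528 + 2115) = -84679/204643 ≈ -0.41379)
sqrt(A - 339778) = sqrt(-84679/204643 - 339778) = sqrt(-69533273933/204643) = I*sqrt(14229497777470919)/204643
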